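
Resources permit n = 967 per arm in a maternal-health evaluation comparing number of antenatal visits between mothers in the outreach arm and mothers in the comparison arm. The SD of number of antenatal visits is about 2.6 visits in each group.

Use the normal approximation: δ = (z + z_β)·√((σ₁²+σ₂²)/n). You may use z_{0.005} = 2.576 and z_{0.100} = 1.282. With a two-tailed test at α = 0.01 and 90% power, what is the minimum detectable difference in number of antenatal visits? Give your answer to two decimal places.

δ = (z_{α/2} + z_β) · √((σ₁²+σ₂²)/n)
  = (2.576 + 1.282) · √(13.52/967)
  = 3.858 · √0.01398
  = 3.858 · 0.1182
  = 0.4562

Minimum detectable difference ≈ 0.46 visits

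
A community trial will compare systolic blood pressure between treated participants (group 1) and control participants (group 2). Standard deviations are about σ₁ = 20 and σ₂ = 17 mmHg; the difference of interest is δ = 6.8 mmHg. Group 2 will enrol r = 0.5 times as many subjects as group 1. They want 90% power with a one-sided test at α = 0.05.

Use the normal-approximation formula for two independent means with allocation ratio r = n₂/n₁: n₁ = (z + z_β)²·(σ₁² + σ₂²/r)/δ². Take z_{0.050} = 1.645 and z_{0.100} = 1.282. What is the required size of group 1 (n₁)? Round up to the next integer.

n₁ = 182

n₁ = (z_α + z_β)² · (σ₁² + σ₂²/r) / δ²
   = (1.645 + 1.282)² · (20² + 17²/0.5) / 6.8²
   = 8.5673 · (400 + 578) / 46.24
   = 8.5673 · 978 / 46.24
   = 181.20
Round up → n₁ = 182; n₂ = r·n₁ = 0.5 × 182 = 91.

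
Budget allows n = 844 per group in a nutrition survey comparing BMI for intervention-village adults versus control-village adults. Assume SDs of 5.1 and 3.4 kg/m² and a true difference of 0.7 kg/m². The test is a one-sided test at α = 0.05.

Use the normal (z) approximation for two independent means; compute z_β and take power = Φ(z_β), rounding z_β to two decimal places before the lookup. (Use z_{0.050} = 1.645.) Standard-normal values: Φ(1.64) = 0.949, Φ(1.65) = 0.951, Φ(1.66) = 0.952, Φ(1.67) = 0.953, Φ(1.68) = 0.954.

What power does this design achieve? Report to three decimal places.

z_β = δ·√(n/(σ₁²+σ₂²)) − z_α
    = 0.7 · √(844/37.57) − 1.645
    = 0.7 · 4.73970 − 1.645
    = 3.3178 − 1.645 = 1.6728 → 1.67
Power = Φ(1.67) = 0.953.

Power ≈ 0.953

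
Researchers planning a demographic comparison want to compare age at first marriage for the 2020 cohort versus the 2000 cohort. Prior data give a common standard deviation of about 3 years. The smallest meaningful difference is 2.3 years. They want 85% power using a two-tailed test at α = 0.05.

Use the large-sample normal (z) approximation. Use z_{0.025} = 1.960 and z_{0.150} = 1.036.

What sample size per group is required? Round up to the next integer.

n = 31 per group

n = (z_{α/2} + z_β)² · (σ₁² + σ₂²) / δ²
  = (1.960 + 1.036)² · (2·3² = 18) / 2.3²
  = 8.9760 · 18 / 5.29
  = 30.54
Round up → n = 31 per group.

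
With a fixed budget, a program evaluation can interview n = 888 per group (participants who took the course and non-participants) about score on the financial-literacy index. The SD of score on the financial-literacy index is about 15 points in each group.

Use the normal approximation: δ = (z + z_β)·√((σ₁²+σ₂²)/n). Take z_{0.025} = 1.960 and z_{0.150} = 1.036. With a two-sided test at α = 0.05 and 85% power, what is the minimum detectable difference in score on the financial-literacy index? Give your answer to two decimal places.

δ = (z_{α/2} + z_β) · √((σ₁²+σ₂²)/n)
  = (1.960 + 1.036) · √(450/888)
  = 2.996 · √0.50676
  = 2.996 · 0.7119
  = 2.1328

Minimum detectable difference ≈ 2.13 points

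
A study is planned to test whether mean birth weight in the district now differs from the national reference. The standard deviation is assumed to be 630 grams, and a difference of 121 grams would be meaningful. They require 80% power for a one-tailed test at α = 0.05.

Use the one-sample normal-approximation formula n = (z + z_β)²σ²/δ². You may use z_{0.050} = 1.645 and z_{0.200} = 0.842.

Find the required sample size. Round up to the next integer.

n = (z_α + z_β)² · σ² / δ²
  = (1.645 + 0.842)² · 630² / 121²
  = 6.1852 · 396900 / 14641
  = 167.67
Round up → n = 168.

n = 168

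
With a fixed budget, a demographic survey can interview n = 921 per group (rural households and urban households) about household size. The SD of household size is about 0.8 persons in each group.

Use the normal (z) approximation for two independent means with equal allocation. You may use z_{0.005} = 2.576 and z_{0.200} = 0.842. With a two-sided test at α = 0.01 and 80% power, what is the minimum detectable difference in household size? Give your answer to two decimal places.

Minimum detectable difference ≈ 0.13 persons

δ = (z_{α/2} + z_β) · √((σ₁²+σ₂²)/n)
  = (2.576 + 0.842) · √(1.28/921)
  = 3.418 · √0.00139
  = 3.418 · 0.0373
  = 0.1274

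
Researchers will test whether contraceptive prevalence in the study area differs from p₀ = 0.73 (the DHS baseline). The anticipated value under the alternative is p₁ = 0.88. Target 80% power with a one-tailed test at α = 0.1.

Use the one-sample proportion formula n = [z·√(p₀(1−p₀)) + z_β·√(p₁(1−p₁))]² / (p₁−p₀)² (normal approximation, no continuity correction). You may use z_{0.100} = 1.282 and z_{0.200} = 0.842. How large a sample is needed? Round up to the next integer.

n = 32

n = [z_α·√(p₀q₀) + z_β·√(p₁q₁)]² / (p₁ − p₀)²
  = [1.282·√(0.73·0.27) + 0.842·√(0.88·0.12)]² / (0.15)²
  = [1.282·0.4440 + 0.842·0.3250]² / 0.0225
  = [0.8428]² / 0.0225
  = 31.57
Round up → n = 32.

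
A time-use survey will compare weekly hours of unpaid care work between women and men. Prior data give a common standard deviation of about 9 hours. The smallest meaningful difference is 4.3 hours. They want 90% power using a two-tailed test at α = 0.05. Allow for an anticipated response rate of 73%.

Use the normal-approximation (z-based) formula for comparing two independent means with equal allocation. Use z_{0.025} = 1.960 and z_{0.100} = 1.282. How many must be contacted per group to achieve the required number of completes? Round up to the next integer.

n = (z_{α/2} + z_β)² · (σ₁² + σ₂²) / δ²
  = (1.960 + 1.282)² · (2·9² = 162) / 4.3²
  = 10.5106 · 162 / 18.49
  = 92.09
Adjust for 73% response: 92.09 / 0.73 = 126.15.
Round up → n = 127 per group.

n = 127 per group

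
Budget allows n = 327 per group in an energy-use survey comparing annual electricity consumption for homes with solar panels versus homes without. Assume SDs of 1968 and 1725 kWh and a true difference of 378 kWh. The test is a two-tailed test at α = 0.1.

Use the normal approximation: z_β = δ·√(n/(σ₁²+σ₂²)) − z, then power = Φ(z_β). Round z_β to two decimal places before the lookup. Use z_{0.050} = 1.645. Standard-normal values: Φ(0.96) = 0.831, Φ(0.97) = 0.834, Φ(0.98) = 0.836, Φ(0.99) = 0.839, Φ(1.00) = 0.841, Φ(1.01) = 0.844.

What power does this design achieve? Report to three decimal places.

z_β = δ·√(n/(σ₁²+σ₂²)) − z_{α/2}
    = 378 · √(327/6848649) − 1.645
    = 378 · 0.00691 − 1.645
    = 2.6119 − 1.645 = 0.9669 → 0.97
Power = Φ(0.97) = 0.834.

Power ≈ 0.834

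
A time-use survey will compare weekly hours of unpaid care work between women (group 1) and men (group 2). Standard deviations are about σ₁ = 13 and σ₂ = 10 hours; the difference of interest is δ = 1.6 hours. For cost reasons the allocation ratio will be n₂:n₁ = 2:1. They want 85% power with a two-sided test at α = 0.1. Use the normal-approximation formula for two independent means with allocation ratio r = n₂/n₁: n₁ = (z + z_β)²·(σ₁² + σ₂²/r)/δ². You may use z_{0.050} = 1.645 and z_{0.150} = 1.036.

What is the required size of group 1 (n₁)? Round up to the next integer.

n₁ = 615

n₁ = (z_{α/2} + z_β)² · (σ₁² + σ₂²/r) / δ²
   = (1.645 + 1.036)² · (13² + 10²/2) / 1.6²
   = 7.1878 · (169 + 50) / 2.56
   = 7.1878 · 219 / 2.56
   = 614.89
Round up → n₁ = 615; n₂ = r·n₁ = 2 × 615 = 1230.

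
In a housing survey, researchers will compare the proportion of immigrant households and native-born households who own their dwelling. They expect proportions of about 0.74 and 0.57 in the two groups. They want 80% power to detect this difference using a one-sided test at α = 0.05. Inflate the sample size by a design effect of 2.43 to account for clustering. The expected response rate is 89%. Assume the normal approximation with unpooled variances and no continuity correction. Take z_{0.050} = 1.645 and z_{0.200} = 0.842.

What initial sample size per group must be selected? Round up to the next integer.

n = (z_α + z_β)² · [p₁(1−p₁) + p₂(1−p₂)] / (p₁ − p₂)²
  = (1.645 + 0.842)² · (0.74·0.26 + 0.57·0.43) / (0.17)²
  = (2.487)² · (0.1924 + 0.2451) / 0.0289
  = 6.1852 · 0.4375 / 0.0289
  = 93.63
Design effect: 2.43 × 93.63 = 227.53.
Adjust for 89% response: 227.53 / 0.89 = 255.65.
Round up → n = 256 per group.

n = 256 per group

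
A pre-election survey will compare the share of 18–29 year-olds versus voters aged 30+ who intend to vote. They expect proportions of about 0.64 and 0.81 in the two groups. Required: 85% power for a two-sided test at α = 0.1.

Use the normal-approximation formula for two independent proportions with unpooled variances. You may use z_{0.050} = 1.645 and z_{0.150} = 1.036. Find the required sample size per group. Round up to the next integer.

n = (z_{α/2} + z_β)² · [p₁(1−p₁) + p₂(1−p₂)] / (p₁ − p₂)²
  = (1.645 + 1.036)² · (0.64·0.36 + 0.81·0.19) / (-0.17)²
  = (2.681)² · (0.2304 + 0.1539) / 0.0289
  = 7.1878 · 0.3843 / 0.0289
  = 95.58
Round up → n = 96 per group.

n = 96 per group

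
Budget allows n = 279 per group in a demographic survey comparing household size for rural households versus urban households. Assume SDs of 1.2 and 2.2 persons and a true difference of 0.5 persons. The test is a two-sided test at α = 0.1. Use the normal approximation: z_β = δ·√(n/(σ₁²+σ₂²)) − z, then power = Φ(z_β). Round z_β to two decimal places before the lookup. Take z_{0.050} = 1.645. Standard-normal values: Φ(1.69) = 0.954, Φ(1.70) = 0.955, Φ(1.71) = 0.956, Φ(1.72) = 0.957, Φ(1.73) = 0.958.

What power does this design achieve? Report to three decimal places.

z_β = δ·√(n/(σ₁²+σ₂²)) − z_{α/2}
    = 0.5 · √(279/6.28) − 1.645
    = 0.5 · 6.66534 − 1.645
    = 3.3327 − 1.645 = 1.6877 → 1.69
Power = Φ(1.69) = 0.954.

Power ≈ 0.954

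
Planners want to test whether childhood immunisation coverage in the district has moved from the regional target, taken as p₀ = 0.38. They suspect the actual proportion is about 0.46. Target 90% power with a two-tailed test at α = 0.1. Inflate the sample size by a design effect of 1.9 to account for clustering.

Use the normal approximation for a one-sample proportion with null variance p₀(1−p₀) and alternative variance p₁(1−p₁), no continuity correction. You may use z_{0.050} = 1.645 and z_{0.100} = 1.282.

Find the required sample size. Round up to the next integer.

n = 614

n = [z_{α/2}·√(p₀q₀) + z_β·√(p₁q₁)]² / (p₁ − p₀)²
  = [1.645·√(0.38·0.62) + 1.282·√(0.46·0.54)]² / (0.08)²
  = [1.645·0.4854 + 1.282·0.4984]² / 0.0064
  = [1.4374]² / 0.0064
  = 322.83
Design effect: 1.9 × 322.83 = 613.38.
Round up → n = 614.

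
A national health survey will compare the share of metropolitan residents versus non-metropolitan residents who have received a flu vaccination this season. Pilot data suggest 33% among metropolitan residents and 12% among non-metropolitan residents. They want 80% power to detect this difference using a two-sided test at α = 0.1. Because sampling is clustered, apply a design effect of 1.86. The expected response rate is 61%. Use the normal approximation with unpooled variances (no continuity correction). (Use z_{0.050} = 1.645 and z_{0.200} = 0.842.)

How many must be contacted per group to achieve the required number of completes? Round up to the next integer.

n = 140 per group

n = (z_{α/2} + z_β)² · [p₁(1−p₁) + p₂(1−p₂)] / (p₁ − p₂)²
  = (1.645 + 0.842)² · (0.33·0.67 + 0.12·0.88) / (0.21)²
  = (2.487)² · (0.2211 + 0.1056) / 0.0441
  = 6.1852 · 0.3267 / 0.0441
  = 45.82
Design effect: 1.86 × 45.82 = 85.23.
Adjust for 61% response: 85.23 / 0.61 = 139.72.
Round up → n = 140 per group.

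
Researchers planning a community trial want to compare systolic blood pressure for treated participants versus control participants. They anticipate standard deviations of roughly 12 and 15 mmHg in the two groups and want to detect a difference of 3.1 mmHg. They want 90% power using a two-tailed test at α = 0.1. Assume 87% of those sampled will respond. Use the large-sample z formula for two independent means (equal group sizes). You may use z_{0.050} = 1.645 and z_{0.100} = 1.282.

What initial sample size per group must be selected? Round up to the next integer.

n = (z_{α/2} + z_β)² · (σ₁² + σ₂²) / δ²
  = (1.645 + 1.282)² · (12² + 15² = 369) / 3.1²
  = 8.5673 · 369 / 9.61
  = 328.96
Adjust for 87% response: 328.96 / 0.87 = 378.12.
Round up → n = 379 per group.

n = 379 per group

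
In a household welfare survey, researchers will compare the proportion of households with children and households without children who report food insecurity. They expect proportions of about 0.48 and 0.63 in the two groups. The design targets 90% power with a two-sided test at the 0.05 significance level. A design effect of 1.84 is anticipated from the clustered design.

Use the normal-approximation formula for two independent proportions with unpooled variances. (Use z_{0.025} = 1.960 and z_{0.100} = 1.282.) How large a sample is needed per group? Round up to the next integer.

n = (z_{α/2} + z_β)² · [p₁(1−p₁) + p₂(1−p₂)] / (p₁ − p₂)²
  = (1.960 + 1.282)² · (0.48·0.52 + 0.63·0.37) / (-0.15)²
  = (3.242)² · (0.2496 + 0.2331) / 0.0225
  = 10.5106 · 0.4827 / 0.0225
  = 225.49
Design effect: 1.84 × 225.49 = 414.90.
Round up → n = 415 per group.

n = 415 per group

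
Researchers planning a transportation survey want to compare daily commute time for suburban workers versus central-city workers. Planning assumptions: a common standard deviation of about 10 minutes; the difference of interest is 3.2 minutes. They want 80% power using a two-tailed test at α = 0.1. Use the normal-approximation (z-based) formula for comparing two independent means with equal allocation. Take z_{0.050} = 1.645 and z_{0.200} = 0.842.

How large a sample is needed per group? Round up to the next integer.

n = 121 per group

n = (z_{α/2} + z_β)² · (σ₁² + σ₂²) / δ²
  = (1.645 + 0.842)² · (2·10² = 200) / 3.2²
  = 6.1852 · 200 / 10.24
  = 120.80
Round up → n = 121 per group.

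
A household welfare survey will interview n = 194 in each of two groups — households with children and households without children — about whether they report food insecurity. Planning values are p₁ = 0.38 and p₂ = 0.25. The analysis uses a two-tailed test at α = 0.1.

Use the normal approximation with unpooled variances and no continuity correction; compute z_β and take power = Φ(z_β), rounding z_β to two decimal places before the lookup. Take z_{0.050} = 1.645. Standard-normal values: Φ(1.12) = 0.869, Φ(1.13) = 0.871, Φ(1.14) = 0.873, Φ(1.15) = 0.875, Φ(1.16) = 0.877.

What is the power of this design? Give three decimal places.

Power ≈ 0.873

z_β = |p₁−p₂|·√(n/[p₁q₁+p₂q₂]) − z_{α/2}
    = 0.13 · √(194/0.4231) − 1.645
    = 0.13 · 21.4131 − 1.645
    = 2.7837 − 1.645 = 1.1387 → 1.14
Power = Φ(1.14) = 0.873.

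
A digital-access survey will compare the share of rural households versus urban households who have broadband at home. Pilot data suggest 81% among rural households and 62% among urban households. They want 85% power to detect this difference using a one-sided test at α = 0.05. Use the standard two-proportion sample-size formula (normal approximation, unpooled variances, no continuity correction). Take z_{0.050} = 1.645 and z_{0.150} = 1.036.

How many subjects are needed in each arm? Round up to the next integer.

n = (z_α + z_β)² · [p₁(1−p₁) + p₂(1−p₂)] / (p₁ − p₂)²
  = (1.645 + 1.036)² · (0.81·0.19 + 0.62·0.38) / (0.19)²
  = (2.681)² · (0.1539 + 0.2356) / 0.0361
  = 7.1878 · 0.3895 / 0.0361
  = 77.55
Round up → n = 78 per group.

n = 78 per group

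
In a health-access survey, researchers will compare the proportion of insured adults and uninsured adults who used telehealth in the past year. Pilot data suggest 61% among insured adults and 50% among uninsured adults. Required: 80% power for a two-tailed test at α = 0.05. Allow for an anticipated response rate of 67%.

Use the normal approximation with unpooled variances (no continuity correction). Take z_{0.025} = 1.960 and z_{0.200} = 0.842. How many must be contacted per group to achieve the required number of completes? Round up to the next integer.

n = 473 per group

n = (z_{α/2} + z_β)² · [p₁(1−p₁) + p₂(1−p₂)] / (p₁ − p₂)²
  = (1.960 + 0.842)² · (0.61·0.39 + 0.50·0.50) / (0.11)²
  = (2.802)² · (0.2379 + 0.2500) / 0.0121
  = 7.8512 · 0.4879 / 0.0121
  = 316.58
Adjust for 67% response: 316.58 / 0.67 = 472.51.
Round up → n = 473 per group.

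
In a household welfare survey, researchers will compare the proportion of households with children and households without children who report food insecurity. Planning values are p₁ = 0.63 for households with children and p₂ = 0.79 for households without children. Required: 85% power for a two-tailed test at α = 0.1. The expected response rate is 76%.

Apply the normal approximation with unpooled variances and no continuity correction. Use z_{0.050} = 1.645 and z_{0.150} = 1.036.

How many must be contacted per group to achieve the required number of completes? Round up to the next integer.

n = (z_{α/2} + z_β)² · [p₁(1−p₁) + p₂(1−p₂)] / (p₁ − p₂)²
  = (1.645 + 1.036)² · (0.63·0.37 + 0.79·0.21) / (-0.16)²
  = (2.681)² · (0.2331 + 0.1659) / 0.0256
  = 7.1878 · 0.3990 / 0.0256
  = 112.03
Adjust for 76% response: 112.03 / 0.76 = 147.41.
Round up → n = 148 per group.

n = 148 per group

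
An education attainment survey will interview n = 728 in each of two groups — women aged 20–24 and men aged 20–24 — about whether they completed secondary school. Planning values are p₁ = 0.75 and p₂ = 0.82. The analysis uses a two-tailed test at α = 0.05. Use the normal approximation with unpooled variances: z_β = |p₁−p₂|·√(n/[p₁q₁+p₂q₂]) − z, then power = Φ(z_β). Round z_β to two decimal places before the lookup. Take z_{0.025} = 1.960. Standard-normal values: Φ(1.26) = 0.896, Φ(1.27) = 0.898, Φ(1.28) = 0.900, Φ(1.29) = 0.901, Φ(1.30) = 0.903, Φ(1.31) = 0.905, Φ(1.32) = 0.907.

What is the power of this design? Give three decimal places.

z_β = |p₁−p₂|·√(n/[p₁q₁+p₂q₂]) − z_{α/2}
    = 0.07 · √(728/0.3351) − 1.960
    = 0.07 · 46.6099 − 1.960
    = 3.2627 − 1.960 = 1.3027 → 1.30
Power = Φ(1.30) = 0.903.

Power ≈ 0.903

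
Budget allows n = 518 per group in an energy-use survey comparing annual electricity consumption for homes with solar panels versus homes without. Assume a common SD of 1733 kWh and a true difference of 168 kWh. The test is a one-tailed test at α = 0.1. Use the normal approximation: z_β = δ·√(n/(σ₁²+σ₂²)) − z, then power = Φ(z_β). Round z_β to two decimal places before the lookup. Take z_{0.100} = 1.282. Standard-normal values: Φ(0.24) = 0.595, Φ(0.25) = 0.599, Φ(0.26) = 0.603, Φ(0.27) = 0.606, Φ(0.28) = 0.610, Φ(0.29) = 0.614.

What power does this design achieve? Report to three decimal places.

Power ≈ 0.610

z_β = δ·√(n/(σ₁²+σ₂²)) − z_α
    = 168 · √(518/6006578) − 1.282
    = 168 · 0.00929 − 1.282
    = 1.5601 − 1.282 = 0.2781 → 0.28
Power = Φ(0.28) = 0.610.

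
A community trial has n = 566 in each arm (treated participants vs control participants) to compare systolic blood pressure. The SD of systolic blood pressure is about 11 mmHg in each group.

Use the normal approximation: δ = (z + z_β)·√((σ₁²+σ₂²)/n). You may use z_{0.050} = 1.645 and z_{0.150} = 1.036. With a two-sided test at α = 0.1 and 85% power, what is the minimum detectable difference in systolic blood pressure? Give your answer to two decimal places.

δ = (z_{α/2} + z_β) · √((σ₁²+σ₂²)/n)
  = (1.645 + 1.036) · √(242/566)
  = 2.681 · √0.42756
  = 2.681 · 0.6539
  = 1.7531

Minimum detectable difference ≈ 1.75 mmHg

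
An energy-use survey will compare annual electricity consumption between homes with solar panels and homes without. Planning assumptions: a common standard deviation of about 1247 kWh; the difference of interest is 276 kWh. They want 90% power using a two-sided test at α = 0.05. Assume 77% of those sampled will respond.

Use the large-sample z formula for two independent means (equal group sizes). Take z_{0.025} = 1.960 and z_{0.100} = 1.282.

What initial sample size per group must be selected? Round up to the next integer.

n = (z_{α/2} + z_β)² · (σ₁² + σ₂²) / δ²
  = (1.960 + 1.282)² · (2·1247² = 3110018) / 276²
  = 10.5106 · 3110018 / 76176
  = 429.11
Adjust for 77% response: 429.11 / 0.77 = 557.29.
Round up → n = 558 per group.

n = 558 per group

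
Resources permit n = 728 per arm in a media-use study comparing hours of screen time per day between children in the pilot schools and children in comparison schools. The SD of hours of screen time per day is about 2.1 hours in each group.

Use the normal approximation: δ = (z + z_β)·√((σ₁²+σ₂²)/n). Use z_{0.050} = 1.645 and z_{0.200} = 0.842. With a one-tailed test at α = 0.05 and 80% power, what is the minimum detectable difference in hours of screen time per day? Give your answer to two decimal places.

δ = (z_α + z_β) · √((σ₁²+σ₂²)/n)
  = (1.645 + 0.842) · √(8.82/728)
  = 2.487 · √0.01212
  = 2.487 · 0.1101
  = 0.2737

Minimum detectable difference ≈ 0.27 hours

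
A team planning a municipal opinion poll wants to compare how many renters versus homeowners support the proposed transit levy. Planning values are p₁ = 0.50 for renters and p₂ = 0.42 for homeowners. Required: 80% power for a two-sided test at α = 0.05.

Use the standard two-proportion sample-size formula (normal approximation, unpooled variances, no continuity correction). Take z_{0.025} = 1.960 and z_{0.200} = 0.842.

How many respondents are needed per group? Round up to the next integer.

n = (z_{α/2} + z_β)² · [p₁(1−p₁) + p₂(1−p₂)] / (p₁ − p₂)²
  = (1.960 + 0.842)² · (0.50·0.50 + 0.42·0.58) / (0.08)²
  = (2.802)² · (0.2500 + 0.2436) / 0.0064
  = 7.8512 · 0.4936 / 0.0064
  = 605.52
Round up → n = 606 per group.

n = 606 per group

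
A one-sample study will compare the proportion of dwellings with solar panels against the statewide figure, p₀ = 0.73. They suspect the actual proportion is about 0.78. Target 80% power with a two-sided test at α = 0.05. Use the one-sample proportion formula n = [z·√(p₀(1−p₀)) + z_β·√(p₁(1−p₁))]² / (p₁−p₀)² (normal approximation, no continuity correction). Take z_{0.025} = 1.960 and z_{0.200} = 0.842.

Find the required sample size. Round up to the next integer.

n = [z_{α/2}·√(p₀q₀) + z_β·√(p₁q₁)]² / (p₁ − p₀)²
  = [1.960·√(0.73·0.27) + 0.842·√(0.78·0.22)]² / (0.05)²
  = [1.960·0.4440 + 0.842·0.4142]² / 0.0025
  = [1.2190]² / 0.0025
  = 594.34
Round up → n = 595.

n = 595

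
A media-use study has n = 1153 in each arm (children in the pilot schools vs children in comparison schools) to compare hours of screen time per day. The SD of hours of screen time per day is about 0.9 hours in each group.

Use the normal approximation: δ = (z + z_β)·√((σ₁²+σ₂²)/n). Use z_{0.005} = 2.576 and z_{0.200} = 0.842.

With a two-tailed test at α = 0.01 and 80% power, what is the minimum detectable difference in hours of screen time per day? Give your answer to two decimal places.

δ = (z_{α/2} + z_β) · √((σ₁²+σ₂²)/n)
  = (2.576 + 0.842) · √(1.62/1153)
  = 3.418 · √0.00141
  = 3.418 · 0.0375
  = 0.1281

Minimum detectable difference ≈ 0.13 hours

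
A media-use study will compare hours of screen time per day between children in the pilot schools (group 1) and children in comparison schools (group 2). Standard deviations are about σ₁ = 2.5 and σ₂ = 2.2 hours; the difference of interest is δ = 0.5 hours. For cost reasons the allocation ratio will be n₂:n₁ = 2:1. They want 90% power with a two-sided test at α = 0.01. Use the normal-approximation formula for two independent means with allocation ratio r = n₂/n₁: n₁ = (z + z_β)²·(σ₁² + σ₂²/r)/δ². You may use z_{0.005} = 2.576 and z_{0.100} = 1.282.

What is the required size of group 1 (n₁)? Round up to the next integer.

n₁ = (z_{α/2} + z_β)² · (σ₁² + σ₂²/r) / δ²
   = (2.576 + 1.282)² · (2.5² + 2.2²/2) / 0.5²
   = 14.8842 · (6.25 + 2.42) / 0.25
   = 14.8842 · 8.67 / 0.25
   = 516.18
Round up → n₁ = 517; n₂ = r·n₁ = 2 × 517 = 1034.

n₁ = 517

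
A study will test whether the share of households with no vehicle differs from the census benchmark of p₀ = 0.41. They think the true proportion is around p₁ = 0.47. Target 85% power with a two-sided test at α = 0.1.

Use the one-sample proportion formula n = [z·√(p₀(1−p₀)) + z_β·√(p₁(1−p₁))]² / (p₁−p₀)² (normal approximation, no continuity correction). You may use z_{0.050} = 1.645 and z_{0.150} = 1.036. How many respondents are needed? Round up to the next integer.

n = 489

n = [z_{α/2}·√(p₀q₀) + z_β·√(p₁q₁)]² / (p₁ − p₀)²
  = [1.645·√(0.41·0.59) + 1.036·√(0.47·0.53)]² / (0.06)²
  = [1.645·0.4918 + 1.036·0.4991]² / 0.0036
  = [1.3261]² / 0.0036
  = 488.51
Round up → n = 489.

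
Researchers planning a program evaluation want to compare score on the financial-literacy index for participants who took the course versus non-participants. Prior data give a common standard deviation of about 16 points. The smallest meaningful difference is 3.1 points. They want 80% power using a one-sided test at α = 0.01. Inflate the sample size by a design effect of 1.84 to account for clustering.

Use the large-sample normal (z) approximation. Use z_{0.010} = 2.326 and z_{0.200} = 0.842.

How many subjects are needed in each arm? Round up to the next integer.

n = 984 per group

n = (z_α + z_β)² · (σ₁² + σ₂²) / δ²
  = (2.326 + 0.842)² · (2·16² = 512) / 3.1²
  = 10.0362 · 512 / 9.61
  = 534.71
Design effect: 1.84 × 534.71 = 983.86.
Round up → n = 984 per group.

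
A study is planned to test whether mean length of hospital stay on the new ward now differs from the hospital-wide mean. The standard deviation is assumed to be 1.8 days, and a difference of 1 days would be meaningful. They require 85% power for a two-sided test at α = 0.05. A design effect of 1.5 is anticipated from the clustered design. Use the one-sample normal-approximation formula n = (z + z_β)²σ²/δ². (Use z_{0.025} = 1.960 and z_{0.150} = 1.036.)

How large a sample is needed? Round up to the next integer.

n = 44

n = (z_{α/2} + z_β)² · σ² / δ²
  = (1.960 + 1.036)² · 1.8² / 1²
  = 8.9760 · 3.24 / 1
  = 29.08
Design effect: 1.5 × 29.08 = 43.62.
Round up → n = 44.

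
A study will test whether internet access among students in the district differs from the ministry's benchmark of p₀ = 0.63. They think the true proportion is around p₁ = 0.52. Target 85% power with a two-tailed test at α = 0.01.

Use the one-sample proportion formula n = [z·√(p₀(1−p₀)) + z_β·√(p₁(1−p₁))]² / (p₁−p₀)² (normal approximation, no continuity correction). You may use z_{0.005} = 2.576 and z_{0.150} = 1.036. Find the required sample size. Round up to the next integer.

n = 257

n = [z_{α/2}·√(p₀q₀) + z_β·√(p₁q₁)]² / (p₁ − p₀)²
  = [2.576·√(0.63·0.37) + 1.036·√(0.52·0.48)]² / (-0.11)²
  = [2.576·0.4828 + 1.036·0.4996]² / 0.0121
  = [1.7613]² / 0.0121
  = 256.38
Round up → n = 257.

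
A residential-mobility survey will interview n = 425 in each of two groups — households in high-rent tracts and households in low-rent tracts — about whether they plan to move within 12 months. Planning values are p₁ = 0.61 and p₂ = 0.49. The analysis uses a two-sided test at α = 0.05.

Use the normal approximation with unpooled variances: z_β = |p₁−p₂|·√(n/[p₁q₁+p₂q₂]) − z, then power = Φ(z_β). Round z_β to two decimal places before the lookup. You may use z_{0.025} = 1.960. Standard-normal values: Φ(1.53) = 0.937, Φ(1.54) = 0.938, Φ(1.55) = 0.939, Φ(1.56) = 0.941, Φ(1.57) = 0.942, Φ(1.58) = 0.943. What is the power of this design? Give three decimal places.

Power ≈ 0.943

z_β = |p₁−p₂|·√(n/[p₁q₁+p₂q₂]) − z_{α/2}
    = 0.12 · √(425/0.4878) − 1.960
    = 0.12 · 29.5171 − 1.960
    = 3.5421 − 1.960 = 1.5821 → 1.58
Power = Φ(1.58) = 0.943.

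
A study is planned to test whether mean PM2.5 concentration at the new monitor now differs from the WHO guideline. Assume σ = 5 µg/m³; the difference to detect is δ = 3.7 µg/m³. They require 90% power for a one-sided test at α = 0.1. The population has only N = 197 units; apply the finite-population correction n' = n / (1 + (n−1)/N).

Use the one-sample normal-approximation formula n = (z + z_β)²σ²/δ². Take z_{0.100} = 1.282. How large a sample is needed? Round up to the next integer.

n = (z_α + z_β)² · σ² / δ²
  = (1.282 + 1.282)² · 5² / 3.7²
  = 6.5741 · 25 / 13.69
  = 12.01
Finite-population correction (N = 197): 12.01 / (1 + (12.01 − 1)/197) = 11.37.
Round up → n = 12.

n = 12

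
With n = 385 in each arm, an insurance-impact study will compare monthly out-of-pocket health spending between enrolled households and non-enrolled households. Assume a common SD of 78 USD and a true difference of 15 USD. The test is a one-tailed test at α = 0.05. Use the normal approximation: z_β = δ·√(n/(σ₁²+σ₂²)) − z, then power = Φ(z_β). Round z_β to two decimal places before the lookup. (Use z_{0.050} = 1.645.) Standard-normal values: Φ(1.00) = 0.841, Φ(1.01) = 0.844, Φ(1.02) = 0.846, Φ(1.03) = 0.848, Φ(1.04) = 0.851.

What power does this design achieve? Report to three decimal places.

Power ≈ 0.846

z_β = δ·√(n/(σ₁²+σ₂²)) − z_α
    = 15 · √(385/12168) − 1.645
    = 15 · 0.17788 − 1.645
    = 2.6682 − 1.645 = 1.0232 → 1.02
Power = Φ(1.02) = 0.846.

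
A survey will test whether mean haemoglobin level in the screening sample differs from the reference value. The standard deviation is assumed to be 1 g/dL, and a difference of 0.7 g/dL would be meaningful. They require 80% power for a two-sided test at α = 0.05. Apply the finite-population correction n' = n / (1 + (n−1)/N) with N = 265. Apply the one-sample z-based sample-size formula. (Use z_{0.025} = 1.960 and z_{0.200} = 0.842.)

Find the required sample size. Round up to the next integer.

n = 16

n = (z_{α/2} + z_β)² · σ² / δ²
  = (1.960 + 0.842)² · 1² / 0.7²
  = 7.8512 · 1 / 0.49
  = 16.02
Finite-population correction (N = 265): 16.02 / (1 + (16.02 − 1)/265) = 15.16.
Round up → n = 16.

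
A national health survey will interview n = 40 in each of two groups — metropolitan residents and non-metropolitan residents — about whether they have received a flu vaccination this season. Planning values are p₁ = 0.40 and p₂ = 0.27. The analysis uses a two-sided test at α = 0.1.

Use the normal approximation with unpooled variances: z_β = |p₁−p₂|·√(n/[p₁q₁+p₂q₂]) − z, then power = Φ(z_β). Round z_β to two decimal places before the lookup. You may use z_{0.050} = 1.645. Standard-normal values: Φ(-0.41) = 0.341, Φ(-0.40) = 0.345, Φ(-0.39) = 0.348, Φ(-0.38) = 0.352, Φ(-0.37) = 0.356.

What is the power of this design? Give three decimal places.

z_β = |p₁−p₂|·√(n/[p₁q₁+p₂q₂]) − z_{α/2}
    = 0.13 · √(40/0.4371) − 1.645
    = 0.13 · 9.5662 − 1.645
    = 1.2436 − 1.645 = -0.4014 → -0.40
Power = Φ(-0.40) = 0.345.

Power ≈ 0.345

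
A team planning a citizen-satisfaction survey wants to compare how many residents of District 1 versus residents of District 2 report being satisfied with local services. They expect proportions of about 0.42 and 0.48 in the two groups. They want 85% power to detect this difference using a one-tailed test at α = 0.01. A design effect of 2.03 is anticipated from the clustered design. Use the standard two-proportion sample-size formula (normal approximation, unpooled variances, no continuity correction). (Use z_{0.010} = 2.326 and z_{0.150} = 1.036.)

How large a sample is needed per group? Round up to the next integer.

n = (z_α + z_β)² · [p₁(1−p₁) + p₂(1−p₂)] / (p₁ − p₂)²
  = (2.326 + 1.036)² · (0.42·0.58 + 0.48·0.52) / (-0.06)²
  = (3.362)² · (0.2436 + 0.2496) / 0.0036
  = 11.3030 · 0.4932 / 0.0036
  = 1548.52
Design effect: 2.03 × 1548.52 = 3143.49.
Round up → n = 3144 per group.

n = 3144 per group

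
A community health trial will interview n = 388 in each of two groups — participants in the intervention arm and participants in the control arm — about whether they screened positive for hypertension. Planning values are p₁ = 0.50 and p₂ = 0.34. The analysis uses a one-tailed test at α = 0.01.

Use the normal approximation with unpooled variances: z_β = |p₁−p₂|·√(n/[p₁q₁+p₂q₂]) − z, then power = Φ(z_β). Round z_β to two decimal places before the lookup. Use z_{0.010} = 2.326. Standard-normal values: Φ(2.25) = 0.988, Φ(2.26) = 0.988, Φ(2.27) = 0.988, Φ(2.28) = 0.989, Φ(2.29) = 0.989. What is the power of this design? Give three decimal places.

Power ≈ 0.988

z_β = |p₁−p₂|·√(n/[p₁q₁+p₂q₂]) − z_α
    = 0.16 · √(388/0.4744) − 2.326
    = 0.16 · 28.5985 − 2.326
    = 4.5758 − 2.326 = 2.2498 → 2.25
Power = Φ(2.25) = 0.988.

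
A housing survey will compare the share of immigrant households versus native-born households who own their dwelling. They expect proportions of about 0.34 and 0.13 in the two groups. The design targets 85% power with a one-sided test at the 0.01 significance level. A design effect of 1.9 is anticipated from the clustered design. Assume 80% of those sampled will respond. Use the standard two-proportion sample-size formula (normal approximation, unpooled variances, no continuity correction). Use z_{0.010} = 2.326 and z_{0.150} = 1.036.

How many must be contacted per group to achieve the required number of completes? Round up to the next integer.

n = (z_α + z_β)² · [p₁(1−p₁) + p₂(1−p₂)] / (p₁ − p₂)²
  = (2.326 + 1.036)² · (0.34·0.66 + 0.13·0.87) / (0.21)²
  = (3.362)² · (0.2244 + 0.1131) / 0.0441
  = 11.3030 · 0.3375 / 0.0441
  = 86.50
Design effect: 1.9 × 86.50 = 164.36.
Adjust for 80% response: 164.36 / 0.80 = 205.44.
Round up → n = 206 per group.

n = 206 per group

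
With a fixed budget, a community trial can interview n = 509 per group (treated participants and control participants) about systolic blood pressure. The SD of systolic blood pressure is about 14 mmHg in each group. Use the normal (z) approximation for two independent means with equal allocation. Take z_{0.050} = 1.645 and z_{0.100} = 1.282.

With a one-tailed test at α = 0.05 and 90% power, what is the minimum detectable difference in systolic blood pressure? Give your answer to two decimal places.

δ = (z_α + z_β) · √((σ₁²+σ₂²)/n)
  = (1.645 + 1.282) · √(392/509)
  = 2.927 · √0.77014
  = 2.927 · 0.8776
  = 2.5687

Minimum detectable difference ≈ 2.57 mmHg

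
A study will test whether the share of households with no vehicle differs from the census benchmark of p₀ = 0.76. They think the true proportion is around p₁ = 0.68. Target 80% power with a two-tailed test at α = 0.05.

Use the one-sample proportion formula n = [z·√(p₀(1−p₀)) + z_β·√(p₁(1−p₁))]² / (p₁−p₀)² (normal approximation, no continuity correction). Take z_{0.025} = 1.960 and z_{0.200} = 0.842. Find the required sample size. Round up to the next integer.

n = [z_{α/2}·√(p₀q₀) + z_β·√(p₁q₁)]² / (p₁ − p₀)²
  = [1.960·√(0.76·0.24) + 0.842·√(0.68·0.32)]² / (-0.08)²
  = [1.960·0.4271 + 0.842·0.4665]² / 0.0064
  = [1.2299]² / 0.0064
  = 236.34
Round up → n = 237.

n = 237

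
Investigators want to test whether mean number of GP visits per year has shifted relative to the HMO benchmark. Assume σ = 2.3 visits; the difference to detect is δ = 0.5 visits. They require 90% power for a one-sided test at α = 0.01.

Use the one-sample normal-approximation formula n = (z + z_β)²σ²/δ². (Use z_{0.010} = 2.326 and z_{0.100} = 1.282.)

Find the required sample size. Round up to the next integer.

n = 276

n = (z_α + z_β)² · σ² / δ²
  = (2.326 + 1.282)² · 2.3² / 0.5²
  = 13.0177 · 5.29 / 0.25
  = 275.45
Round up → n = 276.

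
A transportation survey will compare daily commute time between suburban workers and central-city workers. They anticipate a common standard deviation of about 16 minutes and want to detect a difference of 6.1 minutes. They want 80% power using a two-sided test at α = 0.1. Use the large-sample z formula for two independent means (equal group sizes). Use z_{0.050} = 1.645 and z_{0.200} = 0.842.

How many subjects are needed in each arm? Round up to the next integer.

n = 86 per group

n = (z_{α/2} + z_β)² · (σ₁² + σ₂²) / δ²
  = (1.645 + 0.842)² · (2·16² = 512) / 6.1²
  = 6.1852 · 512 / 37.21
  = 85.11
Round up → n = 86 per group.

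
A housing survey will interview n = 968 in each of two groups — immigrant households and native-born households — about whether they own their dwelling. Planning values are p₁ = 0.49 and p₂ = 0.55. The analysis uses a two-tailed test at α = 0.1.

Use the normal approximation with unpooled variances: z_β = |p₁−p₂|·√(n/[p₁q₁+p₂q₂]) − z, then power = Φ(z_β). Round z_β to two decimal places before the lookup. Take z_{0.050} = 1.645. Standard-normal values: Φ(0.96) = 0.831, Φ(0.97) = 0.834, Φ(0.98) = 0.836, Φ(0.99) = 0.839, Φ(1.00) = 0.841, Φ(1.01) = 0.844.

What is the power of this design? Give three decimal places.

Power ≈ 0.841

z_β = |p₁−p₂|·√(n/[p₁q₁+p₂q₂]) − z_{α/2}
    = 0.06 · √(968/0.4974) − 1.645
    = 0.06 · 44.1148 − 1.645
    = 2.6469 − 1.645 = 1.0019 → 1.00
Power = Φ(1.00) = 0.841.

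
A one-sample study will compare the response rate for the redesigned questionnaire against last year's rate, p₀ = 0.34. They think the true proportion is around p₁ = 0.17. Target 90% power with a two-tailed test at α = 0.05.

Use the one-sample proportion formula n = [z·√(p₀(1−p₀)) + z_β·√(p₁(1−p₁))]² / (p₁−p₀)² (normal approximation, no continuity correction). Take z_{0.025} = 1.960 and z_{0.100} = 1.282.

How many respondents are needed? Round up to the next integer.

n = 69

n = [z_{α/2}·√(p₀q₀) + z_β·√(p₁q₁)]² / (p₁ − p₀)²
  = [1.960·√(0.34·0.66) + 1.282·√(0.17·0.83)]² / (-0.17)²
  = [1.960·0.4737 + 1.282·0.3756]² / 0.0289
  = [1.4100]² / 0.0289
  = 68.80
Round up → n = 69.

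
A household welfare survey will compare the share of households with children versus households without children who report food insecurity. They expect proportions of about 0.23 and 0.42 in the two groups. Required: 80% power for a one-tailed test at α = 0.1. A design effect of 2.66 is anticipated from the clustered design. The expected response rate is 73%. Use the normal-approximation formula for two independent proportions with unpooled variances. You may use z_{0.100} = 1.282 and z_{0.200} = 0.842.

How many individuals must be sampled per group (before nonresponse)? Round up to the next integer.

n = 192 per group

n = (z_α + z_β)² · [p₁(1−p₁) + p₂(1−p₂)] / (p₁ − p₂)²
  = (1.282 + 0.842)² · (0.23·0.77 + 0.42·0.58) / (-0.19)²
  = (2.124)² · (0.1771 + 0.2436) / 0.0361
  = 4.5114 · 0.4207 / 0.0361
  = 52.57
Design effect: 2.66 × 52.57 = 139.85.
Adjust for 73% response: 139.85 / 0.73 = 191.57.
Round up → n = 192 per group.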